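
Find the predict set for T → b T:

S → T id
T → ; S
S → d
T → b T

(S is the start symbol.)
{ 'b' }

PREDICT(T → b T) = (FIRST(RHS) \ {ε}) ∪ (FOLLOW(T) if ε ∈ FIRST(RHS), i.e. RHS ⇒* ε)
FIRST(b T) = { 'b' }
ε ∉ FIRST(b T), so FOLLOW(T) is not added.
PREDICT(T → b T) = { 'b' }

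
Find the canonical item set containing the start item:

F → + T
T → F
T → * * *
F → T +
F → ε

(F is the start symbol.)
First, augment the grammar with F' → F
I₀ = CLOSURE({ [F' → . F] }):
  [F' → . F] has the dot before F: add [F → . + T], [F → . T +], [F → .]
  [F → . T +] has the dot before T: add [T → . F], [T → . * * *]
No further items can be added.

I₀ = { [F → . + T], [F → . T +], [F → .], [F' → . F], [T → . * * *], [T → . F] }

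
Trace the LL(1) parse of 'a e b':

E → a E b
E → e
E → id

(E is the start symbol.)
Stack is shown with the top on the left.

Stack    Input    Action
------------------------
E $      a e b $  output E → a E b
a E b $  a e b $  match 'a'
E b $    e b $    output E → e
e b $    e b $    match 'e'
b $      b $      match 'b'
$        $        accept

The string is accepted.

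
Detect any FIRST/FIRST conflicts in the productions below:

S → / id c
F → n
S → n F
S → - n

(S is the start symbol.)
Productions for S:
  S → / id c: FIRST = { '/' }
  S → n F: FIRST = { 'n' }
  S → - n: FIRST = { '-' }
F has only one production, so no FIRST/FIRST conflict is possible there.

All alternatives of each non-terminal have pairwise disjoint FIRST sets.

Answer: No FIRST/FIRST conflicts.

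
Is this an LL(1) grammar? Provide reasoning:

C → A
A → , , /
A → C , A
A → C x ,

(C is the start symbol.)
No. Predict set conflict for A: { ',' }

A grammar is LL(1) if for each non-terminal N with multiple productions, the predict sets of those productions are pairwise disjoint, where PREDICT(N → α) = (FIRST(α) \ {ε}) ∪ (FOLLOW(N) if α ⇒* ε).

Relevant sets:
  FIRST(C) = { ',' }

For A:
  PREDICT(A → ',' ',' '/') = { ',' }
  PREDICT(A → C ',' A) = { ',' }
  PREDICT(A → C x ',') = { ',' }
C has a single production, so nothing to check there.

Conflict found: Predict set conflict for A: { ',' }
The grammar is NOT LL(1).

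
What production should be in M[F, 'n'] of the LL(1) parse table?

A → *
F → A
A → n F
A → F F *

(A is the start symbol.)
To find M[F, 'n'], we find productions for F where 'n' is in the predict set (PREDICT(N → α) = (FIRST(α) \ {ε}) ∪ (FOLLOW(N) if α ⇒* ε)).

Relevant sets:
  FIRST(A) = { '*', 'n' }

F → A: PREDICT = { '*', 'n' }
  'n' is in predict set, so this production goes in M[F, 'n']

M[F, 'n'] = F → A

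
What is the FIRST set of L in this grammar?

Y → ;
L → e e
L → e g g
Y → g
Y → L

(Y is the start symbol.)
To compute FIRST(L), examine every production with L on the left-hand side, reading each right-hand side left to right until a non-nullable symbol is reached.

From L → e e:
  - e is a terminal: add 'e' and stop
From L → e g g:
  - e is a terminal: add 'e' and stop

Collecting: FIRST(L) = { 'e' }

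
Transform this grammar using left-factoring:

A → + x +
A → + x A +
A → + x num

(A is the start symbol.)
A → + x A'
A' → +
A' → A +
A' → num

Left-factoring transforms A → αβ₁ | αβ₂ into A → αA' and A' → β₁ | β₂
(α is the longest common prefix among the alternatives). Repeat until
no nonterminal has two alternatives with a common prefix.

Round 1: A has alternatives sharing prefix '+ x'. Introduce A': A → + x A'
  Add: A' → +
  Add: A' → A +
  Add: A' → num

No remaining common prefixes — done.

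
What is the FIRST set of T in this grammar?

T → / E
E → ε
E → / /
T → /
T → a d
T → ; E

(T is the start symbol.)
From T → / E:
  - '/' is a terminal: add '/' and stop
From T → /:
  - '/' is a terminal: add '/' and stop
From T → a d:
  - a is a terminal: add 'a' and stop
From T → ; E:
  - ';' is a terminal: add ';' and stop

Collecting: FIRST(T) = { '/', ';', 'a' }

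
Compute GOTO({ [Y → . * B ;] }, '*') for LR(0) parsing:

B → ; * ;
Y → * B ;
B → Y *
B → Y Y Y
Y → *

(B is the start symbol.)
GOTO(I, '*') = CLOSURE({ [A → αX.β] : [A → α.Xβ] ∈ I, X = '*' })

Items with dot before '*', with the dot advanced:
  [Y → . * B ;] → [Y → * . B ;]
Closure of the advanced items:
  [Y → * . B ;] has the dot before B: add [B → . ; * ;], [B → . Y *], [B → . Y Y Y]
  [B → . Y *] has the dot before Y: add [Y → . * B ;], [Y → . *]

GOTO = { [B → . ; * ;], [B → . Y *], [B → . Y Y Y], [Y → * . B ;], [Y → . * B ;], [Y → . *] }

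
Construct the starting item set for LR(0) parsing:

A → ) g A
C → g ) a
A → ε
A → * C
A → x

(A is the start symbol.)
{ [A → . ) g A], [A → . * C], [A → . x], [A → .], [A' → . A] }

First, augment the grammar with A' → A
I₀ = CLOSURE({ [A' → . A] }):
  [A' → . A] has the dot before A: add [A → . ) g A], [A → .], [A → . * C], [A → . x]
No further items can be added.

I₀ = { [A → . ) g A], [A → . * C], [A → . x], [A → .], [A' → . A] }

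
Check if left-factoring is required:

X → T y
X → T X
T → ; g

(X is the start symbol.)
Left-factoring is needed when two productions for the same non-terminal
share a common prefix on the right-hand side.

Productions for X:
  X → T y
  X → T X

Found common prefix 'T' in productions for X

Answer: Yes, X has productions with common prefix 'T'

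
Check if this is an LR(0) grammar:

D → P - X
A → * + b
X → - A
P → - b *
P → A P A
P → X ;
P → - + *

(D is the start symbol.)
A grammar is LR(0) if no state in the canonical LR(0) collection has:
  - both a shift item (dot before a terminal) and a complete item (shift-reduce conflict), or
  - two or more complete items (reduce-reduce conflict; the accept item [D' → D .] counts as a complete item here).

Augment with D' → D and build the canonical LR(0) collection (I0 = CLOSURE({[D' → . D]}), then GOTO on every symbol after a dot until no new states appear). It has 20 states:
  I0: { [A → . * + b], [D → . P - X], [D' → . D], [P → . - + *], [P → . - b *], [P → . A P A], [P → . X ;], [X → . - A] }  — shift
  I1: { [A → * . + b] }  — shift
  I2: { [A → . * + b], [P → - . + *], [P → - . b *], [X → - . A] }  — shift
  I3: { [A → . * + b], [P → . - + *], [P → . - b *], [P → . A P A], [P → . X ;], [P → A . P A], [X → . - A] }  — shift
  I4: { [D' → D .] }  — accept
  I5: { [D → P . - X] }  — shift
  I6: { [P → X . ;] }  — shift
  I7: { [P → X ; .] }  — reduce
  I8: { [D → P - . X], [X → . - A] }  — shift
  I9: { [A → . * + b], [X → - . A] }  — shift
  I10: { [D → P - X .] }  — reduce
  I11: { [X → - A .] }  — reduce
  I12: { [A → . * + b], [P → A P . A] }  — shift
  I13: { [P → A P A .] }  — reduce
  I14: { [P → - + . *] }  — shift
  I15: { [P → - b . *] }  — shift
  I16: { [P → - b * .] }  — reduce
  I17: { [P → - + * .] }  — reduce
  I18: { [A → * + . b] }  — shift
  I19: { [A → * + b .] }  — reduce

Every state is either a pure shift/goto state or contains exactly one complete item and nothing to shift — no conflicts. The grammar is LR(0).

Answer: Yes, the grammar is LR(0)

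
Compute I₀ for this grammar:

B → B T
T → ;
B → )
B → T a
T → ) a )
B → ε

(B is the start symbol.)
{ [B → . )], [B → . B T], [B → . T a], [B → .], [B' → . B], [T → . ) a )], [T → . ;] }

First, augment the grammar with B' → B
I₀ = CLOSURE({ [B' → . B] }):
  [B' → . B] has the dot before B: add [B → . B T], [B → . )], [B → . T a], [B → .]
  [B → . T a] has the dot before T: add [T → . ;], [T → . ) a )]
No further items can be added.

I₀ = { [B → . )], [B → . B T], [B → . T a], [B → .], [B' → . B], [T → . ) a )], [T → . ;] }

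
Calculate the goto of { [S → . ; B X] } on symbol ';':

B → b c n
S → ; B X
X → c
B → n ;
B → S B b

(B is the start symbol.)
GOTO(I, ';') = CLOSURE({ [A → αX.β] : [A → α.Xβ] ∈ I, X = ';' })

Items with dot before ';', with the dot advanced:
  [S → . ; B X] → [S → ; . B X]
Closure of the advanced items:
  [S → ; . B X] has the dot before B: add [B → . b c n], [B → . n ;], [B → . S B b]
  [B → . S B b] has the dot before S: add [S → . ; B X]

GOTO = { [B → . S B b], [B → . b c n], [B → . n ;], [S → . ; B X], [S → ; . B X] }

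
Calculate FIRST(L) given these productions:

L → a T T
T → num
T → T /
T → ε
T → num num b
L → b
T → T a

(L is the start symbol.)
From L → a T T:
  - a is a terminal: add 'a' and stop
From L → b:
  - b is a terminal: add 'b' and stop

Collecting: FIRST(L) = { 'a', 'b' }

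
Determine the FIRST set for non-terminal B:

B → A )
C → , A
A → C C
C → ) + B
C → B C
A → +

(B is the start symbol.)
{ ')', '+', ',' }

To compute FIRST(B), examine every production with B on the left-hand side, reading each right-hand side left to right until a non-nullable symbol is reached.

FIRST sets of the other non-terminals involved (by the same procedure, iterated to a fixed point):
  FIRST(A) = { ')', '+', ',' }

From B → A ):
  - A is a non-terminal: add FIRST(A) \ {ε} = { ')', '+', ',' }
    A is not nullable, so stop

Collecting: FIRST(B) = { ')', '+', ',' }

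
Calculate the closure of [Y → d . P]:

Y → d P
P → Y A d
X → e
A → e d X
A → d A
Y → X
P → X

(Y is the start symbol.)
To compute CLOSURE, for each item [A → α.Bβ] where B is a non-terminal, add [B → .γ] for all productions B → γ; repeat for the newly added items until nothing changes.

Start with: [Y → d . P]
  [Y → d . P] has the dot before P: add [P → . Y A d], [P → . X]
  [P → . Y A d] has the dot before Y: add [Y → . d P], [Y → . X]
  [P → . X] has the dot before X: add [X → . e]
No further items can be added.

CLOSURE = { [P → . X], [P → . Y A d], [X → . e], [Y → . X], [Y → . d P], [Y → d . P] }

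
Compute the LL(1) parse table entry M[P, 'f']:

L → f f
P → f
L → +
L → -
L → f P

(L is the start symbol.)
P → f

To find M[P, 'f'], we find productions for P where 'f' is in the predict set (PREDICT(N → α) = (FIRST(α) \ {ε}) ∪ (FOLLOW(N) if α ⇒* ε)).

P → f: PREDICT = { 'f' }
  'f' is in predict set, so this production goes in M[P, 'f']

M[P, 'f'] = P → f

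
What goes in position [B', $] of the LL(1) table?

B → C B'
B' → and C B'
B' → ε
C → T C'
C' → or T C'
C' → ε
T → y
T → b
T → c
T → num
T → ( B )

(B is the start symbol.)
To find M[B', $], we find productions for B' where $ is in the predict set (PREDICT(N → α) = (FIRST(α) \ {ε}) ∪ (FOLLOW(N) if α ⇒* ε)).

Relevant sets:
  FOLLOW(B') = { $, ')' }

B' → and C B': PREDICT = { 'and' }
B' → ε: PREDICT = { $, ')' }
  $ is in predict set, so this production goes in M[B', $]

M[B', $] = B' → ε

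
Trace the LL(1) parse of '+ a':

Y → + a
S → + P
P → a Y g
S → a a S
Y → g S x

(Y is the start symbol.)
Stack is shown with the top on the left.

Stack  Input  Action
--------------------
Y $    + a $  output Y → + a
+ a $  + a $  match '+'
a $    a $    match 'a'
$      $      accept

The string is accepted.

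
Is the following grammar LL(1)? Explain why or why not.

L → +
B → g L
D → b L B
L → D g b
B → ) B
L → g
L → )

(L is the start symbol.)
Relevant sets:
  FIRST(D) = { 'b' }

For L:
  PREDICT(L → '+') = { '+' }
  PREDICT(L → D g b) = { 'b' }
  PREDICT(L → g) = { 'g' }
  PREDICT(L → ')') = { ')' }
For B:
  PREDICT(B → g L) = { 'g' }
  PREDICT(B → ')' B) = { ')' }
D has a single production, so nothing to check there.

All predict sets are disjoint. The grammar IS LL(1).

Answer: Yes, the grammar is LL(1).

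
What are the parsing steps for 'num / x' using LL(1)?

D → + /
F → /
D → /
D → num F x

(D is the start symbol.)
LL(1) parsing maintains a stack (initially the start symbol over $) and the input. At each step: if the stack top is a terminal, match it against the current input token; if it is a non-terminal N, replace it with the RHS of M[N, lookahead] (the unique production whose predict set contains the lookahead).

Stack is shown with the top on the left.

Stack      Input      Action
----------------------------
D $        num / x $  output D → num F x
num F x $  num / x $  match 'num'
F x $      / x $      output F → /
/ x $      / x $      match '/'
x $        x $        match 'x'
$          $          accept

The string is accepted.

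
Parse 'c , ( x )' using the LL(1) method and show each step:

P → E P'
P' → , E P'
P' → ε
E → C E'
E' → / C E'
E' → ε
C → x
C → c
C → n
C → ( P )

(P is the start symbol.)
Stack is shown with the top on the left.

Stack              Input        Action
--------------------------------------
P $                c , ( x ) $  output P → E P'
E P' $             c , ( x ) $  output E → C E'
C E' P' $          c , ( x ) $  output C → c
c E' P' $          c , ( x ) $  match 'c'
E' P' $            , ( x ) $    output E' → ε
P' $               , ( x ) $    output P' → , E P'
, E P' $           , ( x ) $    match ','
E P' $             ( x ) $      output E → C E'
C E' P' $          ( x ) $      output C → ( P )
( P ) E' P' $      ( x ) $      match '('
P ) E' P' $        x ) $        output P → E P'
E P' ) E' P' $     x ) $        output E → C E'
C E' P' ) E' P' $  x ) $        output C → x
x E' P' ) E' P' $  x ) $        match 'x'
E' P' ) E' P' $    ) $          output E' → ε
P' ) E' P' $       ) $          output P' → ε
) E' P' $          ) $          match ')'
E' P' $            $            output E' → ε
P' $               $            output P' → ε
$                  $            accept

The string is accepted.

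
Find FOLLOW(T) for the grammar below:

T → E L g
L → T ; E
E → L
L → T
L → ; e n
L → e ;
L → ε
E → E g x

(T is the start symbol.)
To compute FOLLOW(T), find every occurrence of T on a right-hand side N → α T β: add FIRST(β) \ {ε}, and if β is empty or nullable also add FOLLOW(N). Iterate to a fixed point.

T is the start symbol, so $ ∈ FOLLOW(T).
In L → T ; E: T is followed by ';' E, add FIRST(';' E) \ {ε} = { ';' }
In L → T: T is at the end, add FOLLOW(L)

The FOLLOW sets referred to above (computed the same way, to a fixed point):
  FOLLOW(L) = { ';', 'e', 'g' }

Taking the union: FOLLOW(T) = { $, ';', 'e', 'g' }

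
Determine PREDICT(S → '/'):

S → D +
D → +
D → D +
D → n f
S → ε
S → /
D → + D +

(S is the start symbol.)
PREDICT(S → '/') = (FIRST(RHS) \ {ε}) ∪ (FOLLOW(S) if ε ∈ FIRST(RHS), i.e. RHS ⇒* ε)
FIRST('/') = { '/' }
ε ∉ FIRST('/'), so FOLLOW(S) is not added.
PREDICT(S → '/') = { '/' }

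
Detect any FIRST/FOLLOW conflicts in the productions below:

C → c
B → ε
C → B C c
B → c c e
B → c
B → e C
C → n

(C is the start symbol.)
Yes. B → c c e with FOLLOW(B) on { 'c' }; B → c with FOLLOW(B) on { 'c' }; B → e C with FOLLOW(B) on { 'e' }

A FIRST/FOLLOW conflict occurs when a non-terminal N has a nullable alternative N → β (β ⇒* ε) and another alternative N → α with FIRST(α) ∩ FOLLOW(N) ≠ ∅: on such a lookahead the parser cannot decide between expanding α and letting N vanish via β.

Nullable non-terminals: B.

B: nullable alternative(s) B → ε; FOLLOW(B) = { 'c', 'e', 'n' }
  B → ε: FIRST \ {ε} = { } — this is the only nullable alternative, skip
  B → c c e: FIRST \ {ε} = { 'c' } — overlaps FOLLOW(B) on { 'c' }: CONFLICT
  B → c: FIRST \ {ε} = { 'c' } — overlaps FOLLOW(B) on { 'c' }: CONFLICT
  B → e C: FIRST \ {ε} = { 'e' } — overlaps FOLLOW(B) on { 'e' }: CONFLICT

C has no nullable alternative, so no FIRST/FOLLOW check is needed there.

So the grammar has 3 FIRST/FOLLOW conflicts (marked CONFLICT above).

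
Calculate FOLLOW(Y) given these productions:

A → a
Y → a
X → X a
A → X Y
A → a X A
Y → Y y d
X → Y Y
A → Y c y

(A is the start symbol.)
{ $, 'a', 'c', 'y' }

In A → X Y: Y is at the end, add FOLLOW(A)
In Y → Y y d: Y is followed by y d, add FIRST(y d) \ {ε} = { 'y' }
In X → Y Y: Y is followed by Y, add FIRST(Y) \ {ε} = { 'a' }
In X → Y Y: Y is at the end, add FOLLOW(X)
In A → Y c y: Y is followed by c y, add FIRST(c y) \ {ε} = { 'c' }

The FOLLOW sets referred to above (computed the same way, to a fixed point):
  FOLLOW(A) = { $ }
  FOLLOW(X) = { 'a' }

Taking the union: FOLLOW(Y) = { $, 'a', 'c', 'y' }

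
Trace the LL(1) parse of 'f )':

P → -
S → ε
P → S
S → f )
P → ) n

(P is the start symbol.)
LL(1) parsing maintains a stack (initially the start symbol over $) and the input. At each step: if the stack top is a terminal, match it against the current input token; if it is a non-terminal N, replace it with the RHS of M[N, lookahead] (the unique production whose predict set contains the lookahead).

Stack is shown with the top on the left.

Stack  Input  Action
--------------------
P $    f ) $  output P → S
S $    f ) $  output S → f )
f ) $  f ) $  match 'f'
) $    ) $    match ')'
$      $      accept

The string is accepted.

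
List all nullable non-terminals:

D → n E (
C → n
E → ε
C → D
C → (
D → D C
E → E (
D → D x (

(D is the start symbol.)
ε-productions: E → ε
So E is immediately nullable.
No further non-terminal can be added: every production for the remaining non-terminals contains a terminal or a non-nullable non-terminal.
Nullable = { 'E' }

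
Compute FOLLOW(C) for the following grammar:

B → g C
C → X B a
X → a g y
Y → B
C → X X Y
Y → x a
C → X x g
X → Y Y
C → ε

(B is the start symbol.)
To compute FOLLOW(C), find every occurrence of C on a right-hand side N → α C β: add FIRST(β) \ {ε}, and if β is empty or nullable also add FOLLOW(N). Iterate to a fixed point.

In B → g C: C is at the end, add FOLLOW(B)

The FOLLOW sets referred to above (computed the same way, to a fixed point):
  FOLLOW(B) = { $, 'a', 'g', 'x' }

Taking the union: FOLLOW(C) = { $, 'a', 'g', 'x' }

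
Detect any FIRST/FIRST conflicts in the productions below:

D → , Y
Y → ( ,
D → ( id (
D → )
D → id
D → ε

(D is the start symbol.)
Productions for D:
  D → , Y: FIRST = { ',' }
  D → ( id (: FIRST = { '(' }
  D → ): FIRST = { ')' }
  D → id: FIRST = { 'id' }
  D → ε: FIRST = { ε }
Y has only one production, so no FIRST/FIRST conflict is possible there.

All alternatives of each non-terminal have pairwise disjoint FIRST sets.

Answer: No FIRST/FIRST conflicts.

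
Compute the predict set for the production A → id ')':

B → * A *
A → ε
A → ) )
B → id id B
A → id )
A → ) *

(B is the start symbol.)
{ 'id' }

PREDICT(A → id ')') = (FIRST(RHS) \ {ε}) ∪ (FOLLOW(A) if ε ∈ FIRST(RHS), i.e. RHS ⇒* ε)
FIRST(id ')') = { 'id' }
ε ∉ FIRST(id ')'), so FOLLOW(A) is not added.
PREDICT(A → id ')') = { 'id' }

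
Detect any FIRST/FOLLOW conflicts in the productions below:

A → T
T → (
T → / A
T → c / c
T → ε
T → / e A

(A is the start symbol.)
Nullable non-terminals: A, T.
A has a nullable alternative but only one production, so nothing to check.

T: nullable alternative(s) T → ε; FOLLOW(T) = { $ }
  T → (: FIRST \ {ε} = { '(' } — disjoint from FOLLOW(T)
  T → / A: FIRST \ {ε} = { '/' } — disjoint from FOLLOW(T)
  T → c / c: FIRST \ {ε} = { 'c' } — disjoint from FOLLOW(T)
  T → ε: FIRST \ {ε} = { } — this is the only nullable alternative, skip
  T → / e A: FIRST \ {ε} = { '/' } — disjoint from FOLLOW(T)

No FIRST/FOLLOW conflicts found.

Answer: No FIRST/FOLLOW conflicts.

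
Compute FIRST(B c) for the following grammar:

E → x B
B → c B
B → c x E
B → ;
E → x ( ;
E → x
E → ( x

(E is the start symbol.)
FIRST sets of the non-terminals involved (from the grammar, by fixed-point iteration):
  FIRST(B) = { ';', 'c' }

To compute FIRST(B c), process the symbols left to right:
Symbol B is a non-terminal. Add FIRST(B) \ {ε} = { ';', 'c' }
B is not nullable (ε ∉ FIRST(B)), so stop here.
FIRST(B c) = { ';', 'c' }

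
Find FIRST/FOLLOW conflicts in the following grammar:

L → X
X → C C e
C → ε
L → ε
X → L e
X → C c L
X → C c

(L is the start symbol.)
A FIRST/FOLLOW conflict occurs when a non-terminal N has a nullable alternative N → β (β ⇒* ε) and another alternative N → α with FIRST(α) ∩ FOLLOW(N) ≠ ∅: on such a lookahead the parser cannot decide between expanding α and letting N vanish via β.

Nullable non-terminals: C, L.
FIRST sets used below: FIRST(X) = { 'c', 'e' }
C has a nullable alternative but only one production, so nothing to check.

L: nullable alternative(s) L → ε; FOLLOW(L) = { $, 'e' }
  L → X: FIRST \ {ε} = { 'c', 'e' } — overlaps FOLLOW(L) on { 'e' }: CONFLICT
  L → ε: FIRST \ {ε} = { } — this is the only nullable alternative, skip

X has no nullable alternative, so no FIRST/FOLLOW check is needed there.

So the grammar has 1 FIRST/FOLLOW conflict (marked CONFLICT above).

Answer: Yes. L → X with FOLLOW(L) on { 'e' }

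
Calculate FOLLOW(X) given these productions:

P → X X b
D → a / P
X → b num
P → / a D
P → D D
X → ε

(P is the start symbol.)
In P → X X b: X is followed by X b, add FIRST(X b) \ {ε} = { 'b' }
In P → X X b: X is followed by b, add FIRST(b) \ {ε} = { 'b' }

Taking the union: FOLLOW(X) = { 'b' }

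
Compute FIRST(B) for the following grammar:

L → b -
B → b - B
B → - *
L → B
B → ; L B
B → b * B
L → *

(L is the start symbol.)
To compute FIRST(B), examine every production with B on the left-hand side, reading each right-hand side left to right until a non-nullable symbol is reached.

From B → b - B:
  - b is a terminal: add 'b' and stop
From B → - *:
  - '-' is a terminal: add '-' and stop
From B → ; L B:
  - ';' is a terminal: add ';' and stop
From B → b * B:
  - b is a terminal: add 'b' and stop

Collecting: FIRST(B) = { '-', ';', 'b' }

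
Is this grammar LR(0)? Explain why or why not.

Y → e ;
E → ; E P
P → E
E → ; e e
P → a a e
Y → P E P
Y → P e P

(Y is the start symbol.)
Augment with Y' → Y and build the canonical LR(0) collection (I0 = CLOSURE({[Y' → . Y]}), then GOTO on every symbol after a dot until no new states appear). It has 18 states:
  I0: { [E → . ; E P], [E → . ; e e], [P → . E], [P → . a a e], [Y → . P E P], [Y → . P e P], [Y → . e ;], [Y' → . Y] }  — shift
  I1: { [E → . ; E P], [E → . ; e e], [E → ; . E P], [E → ; . e e] }  — shift
  I2: { [P → E .] }  — reduce
  I3: { [E → . ; E P], [E → . ; e e], [Y → P . E P], [Y → P . e P] }  — shift
  I4: { [Y' → Y .] }  — accept
  I5: { [P → a . a e] }  — shift
  I6: { [Y → e . ;] }  — shift
  I7: { [Y → e ; .] }  — reduce
  I8: { [P → a a . e] }  — shift
  I9: { [P → a a e .] }  — reduce
  I10: { [E → . ; E P], [E → . ; e e], [P → . E], [P → . a a e], [Y → P E . P] }  — shift
  I11: { [E → . ; E P], [E → . ; e e], [P → . E], [P → . a a e], [Y → P e . P] }  — shift
  I12: { [Y → P e P .] }  — reduce
  I13: { [Y → P E P .] }  — reduce
  I14: { [E → . ; E P], [E → . ; e e], [E → ; E . P], [P → . E], [P → . a a e] }  — shift
  I15: { [E → ; e . e] }  — shift
  I16: { [E → ; e e .] }  — reduce
  I17: { [E → ; E P .] }  — reduce

Every state is either a pure shift/goto state or contains exactly one complete item and nothing to shift — no conflicts. The grammar is LR(0).

Answer: Yes, the grammar is LR(0)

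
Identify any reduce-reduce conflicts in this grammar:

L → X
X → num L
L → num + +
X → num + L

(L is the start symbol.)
No reduce-reduce conflicts

Augment with L' → L and build the canonical LR(0) collection (I0 = CLOSURE({[L' → . L]}), then GOTO on every symbol after a dot until no new states appear). It has 8 states:
  I0: { [L → . X], [L → . num + +], [L' → . L], [X → . num + L], [X → . num L] }  — shift
  I1: { [L' → L .] }  — accept
  I2: { [L → X .] }  — reduce
  I3: { [L → . X], [L → . num + +], [L → num . + +], [X → . num + L], [X → . num L], [X → num . + L], [X → num . L] }  — shift
  I4: { [L → . X], [L → . num + +], [L → num + . +], [X → . num + L], [X → . num L], [X → num + . L] }  — shift
  I5: { [X → num L .] }  — reduce
  I6: { [L → num + + .] }  — reduce
  I7: { [X → num + L .] }  — reduce

No state contains more than one complete item.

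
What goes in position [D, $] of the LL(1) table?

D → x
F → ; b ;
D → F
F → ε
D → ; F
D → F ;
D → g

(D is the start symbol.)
D → F

To find M[D, $], we find productions for D where $ is in the predict set (PREDICT(N → α) = (FIRST(α) \ {ε}) ∪ (FOLLOW(N) if α ⇒* ε)).

Relevant sets:
  FIRST(F) = { ';', ε }
  FOLLOW(D) = { $ }

D → x: PREDICT = { 'x' }
D → F: PREDICT = { $, ';' }
  $ is in predict set, so this production goes in M[D, $]
D → ; F: PREDICT = { ';' }
D → F ;: PREDICT = { ';' }
D → g: PREDICT = { 'g' }

M[D, $] = D → F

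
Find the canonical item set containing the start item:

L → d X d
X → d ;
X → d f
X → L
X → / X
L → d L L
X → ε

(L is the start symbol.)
First, augment the grammar with L' → L
I₀ = CLOSURE({ [L' → . L] }):
  [L' → . L] has the dot before L: add [L → . d X d], [L → . d L L]
No further items can be added.

I₀ = { [L → . d L L], [L → . d X d], [L' → . L] }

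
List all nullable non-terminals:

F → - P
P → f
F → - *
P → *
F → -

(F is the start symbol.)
None

There are no ε-productions, so no non-terminal can derive ε.
No non-terminals are nullable.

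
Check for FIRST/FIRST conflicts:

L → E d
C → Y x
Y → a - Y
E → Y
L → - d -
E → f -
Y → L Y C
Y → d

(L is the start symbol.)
FIRST sets of the non-terminals at (or reachable through a nullable prefix from) the front of some alternative:
  FIRST(E) = { '-', 'a', 'd', 'f' }
  FIRST(L) = { '-', 'a', 'd', 'f' }
  FIRST(Y) = { '-', 'a', 'd', 'f' }

Productions for L:
  L → E d: FIRST = { '-', 'a', 'd', 'f' }
  L → - d -: FIRST = { '-' }
Productions for Y:
  Y → a - Y: FIRST = { 'a' }
  Y → L Y C: FIRST = { '-', 'a', 'd', 'f' }
  Y → d: FIRST = { 'd' }
Productions for E:
  E → Y: FIRST = { '-', 'a', 'd', 'f' }
  E → f -: FIRST = { 'f' }
C has only one production, so no FIRST/FIRST conflict is possible there.

Conflict for L: L → E d and L → - d -
  Overlap: { '-' }
Conflict for Y: Y → a - Y and Y → L Y C
  Overlap: { 'a' }
Conflict for Y: Y → L Y C and Y → d
  Overlap: { 'd' }
Conflict for E: E → Y and E → f -
  Overlap: { 'f' }

Answer: Yes. L → E d / L → '-' d '-' on { '-' }; Y → a '-' Y / Y → L Y C on { 'a' }; Y → L Y C / Y → d on { 'd' }; E → Y / E → f '-' on { 'f' }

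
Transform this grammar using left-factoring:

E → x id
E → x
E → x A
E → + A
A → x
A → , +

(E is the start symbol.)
E → x E'
E' → id
E' → ε
E' → A
E → + A
A → x
A → , +

Left-factoring transforms A → αβ₁ | αβ₂ into A → αA' and A' → β₁ | β₂
(α is the longest common prefix among the alternatives). Repeat until
no nonterminal has two alternatives with a common prefix.

Round 1: E has alternatives sharing prefix 'x'. Introduce E': E → x E'
  Add: E' → id
  Add: E' → ε
  Add: E' → A

No remaining common prefixes — done.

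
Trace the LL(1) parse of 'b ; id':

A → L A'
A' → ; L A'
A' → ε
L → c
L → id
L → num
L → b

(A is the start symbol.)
LL(1) parsing maintains a stack (initially the start symbol over $) and the input. At each step: if the stack top is a terminal, match it against the current input token; if it is a non-terminal N, replace it with the RHS of M[N, lookahead] (the unique production whose predict set contains the lookahead).

Stack is shown with the top on the left.

Stack     Input     Action
--------------------------
A $       b ; id $  output A → L A'
L A' $    b ; id $  output L → b
b A' $    b ; id $  match 'b'
A' $      ; id $    output A' → ; L A'
; L A' $  ; id $    match ';'
L A' $    id $      output L → id
id A' $   id $      match 'id'
A' $      $         output A' → ε
$         $         accept

The string is accepted.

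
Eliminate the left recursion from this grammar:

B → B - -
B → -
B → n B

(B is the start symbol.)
B is directly left-recursive. The standard transformation for
  A → A α₁ | ... | A α_m | β₁ | ... | β_n
is
  A  → β₁ A' | ... | β_n A'
  A' → α₁ A' | ... | α_m A' | ε

B → - becomes B → - B'
B → n B becomes B → n B B'
B → B - - becomes B' → - - B'
Add B' → ε

Resulting grammar:
B → - B'
B → n B B'
B' → - - B'
B' → ε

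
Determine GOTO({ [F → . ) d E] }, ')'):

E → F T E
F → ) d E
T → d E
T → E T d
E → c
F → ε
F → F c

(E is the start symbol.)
{ [F → ) . d E] }

GOTO(I, ')') = CLOSURE({ [A → αX.β] : [A → α.Xβ] ∈ I, X = ')' })

Items with dot before ')', with the dot advanced:
  [F → . ) d E] → [F → ) . d E]
Closure adds nothing (no advanced item has the dot before a non-terminal).

GOTO = { [F → ) . d E] }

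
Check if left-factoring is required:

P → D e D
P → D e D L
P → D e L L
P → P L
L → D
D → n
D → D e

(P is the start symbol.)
Left-factoring is needed when two productions for the same non-terminal
share a common prefix on the right-hand side.

Productions for P:
  P → D e D
  P → D e D L
  P → D e L L
  P → P L
Productions for D:
  D → n
  D → D e

Found common prefix 'D e' in productions for P

Answer: Yes, P has productions with common prefix 'D e'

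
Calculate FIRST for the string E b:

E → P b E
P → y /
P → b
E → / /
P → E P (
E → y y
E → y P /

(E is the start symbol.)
FIRST sets of the non-terminals involved (from the grammar, by fixed-point iteration):
  FIRST(E) = { '/', 'b', 'y' }

To compute FIRST(E b), process the symbols left to right:
Symbol E is a non-terminal. Add FIRST(E) \ {ε} = { '/', 'b', 'y' }
E is not nullable (ε ∉ FIRST(E)), so stop here.
FIRST(E b) = { '/', 'b', 'y' }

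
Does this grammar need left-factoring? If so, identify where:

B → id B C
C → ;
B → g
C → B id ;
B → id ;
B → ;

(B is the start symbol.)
Yes, B has productions with common prefix 'id'

Left-factoring is needed when two productions for the same non-terminal
share a common prefix on the right-hand side.

Productions for B:
  B → id B C
  B → g
  B → id ;
  B → ;
Productions for C:
  C → ;
  C → B id ;

Found common prefix 'id' in productions for B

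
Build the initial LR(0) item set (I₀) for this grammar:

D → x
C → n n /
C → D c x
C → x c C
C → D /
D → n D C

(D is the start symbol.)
{ [D → . n D C], [D → . x], [D' → . D] }

First, augment the grammar with D' → D
I₀ = CLOSURE({ [D' → . D] }):
  [D' → . D] has the dot before D: add [D → . x], [D → . n D C]
No further items can be added.

I₀ = { [D → . n D C], [D → . x], [D' → . D] }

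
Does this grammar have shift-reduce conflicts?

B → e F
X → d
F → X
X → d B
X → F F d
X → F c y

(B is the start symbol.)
Yes — I3: [B → e F .] vs [X → F . c y]; I5: [X → d .] vs [B → . e F]; I10: [X → F F d .] vs [B → . e F]

A shift-reduce conflict occurs when an LR(0) state has both:
  - a complete (reduce) item [A → α .] (dot at the end), and
  - a shift item [B → β . c γ] (dot before a terminal).

Augment with B' → B and build the canonical LR(0) collection (I0 = CLOSURE({[B' → . B]}), then GOTO on every symbol after a dot until no new states appear). It has 11 states:
  I0: { [B → . e F], [B' → . B] }  — shift
  I1: { [B' → B .] }  — accept
  I2: { [B → e . F], [F → . X], [X → . F F d], [X → . F c y], [X → . d B], [X → . d] }  — shift
  I3: { [B → e F .], [F → . X], [X → . F F d], [X → . F c y], [X → . d B], [X → . d], [X → F . F d], [X → F . c y] }  — shift, reduce
  I4: { [F → X .] }  — reduce
  I5: { [B → . e F], [X → d . B], [X → d .] }  — shift, reduce
  I6: { [X → d B .] }  — reduce
  I7: { [F → . X], [X → . F F d], [X → . F c y], [X → . d B], [X → . d], [X → F . F d], [X → F . c y], [X → F F . d] }  — shift
  I8: { [X → F c . y] }  — shift
  I9: { [X → F c y .] }  — reduce
  I10: { [B → . e F], [X → F F d .], [X → d . B], [X → d .] }  — shift, 2 reduces

I3 contains reduce item [B → e F .] and shift items [X → F . c y], [X → . d], [X → . d B] — shift-reduce conflict.
I5 contains reduce item [X → d .] and shift item [B → . e F] — shift-reduce conflict.
I10 contains reduce items [X → F F d .], [X → d .] and shift item [B → . e F] — shift-reduce conflict.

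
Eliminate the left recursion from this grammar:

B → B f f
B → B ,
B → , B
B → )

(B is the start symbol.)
B is directly left-recursive. The standard transformation for
  A → A α₁ | ... | A α_m | β₁ | ... | β_n
is
  A  → β₁ A' | ... | β_n A'
  A' → α₁ A' | ... | α_m A' | ε

B → , B becomes B → , B B'
B → ) becomes B → ) B'
B → B f f becomes B' → f f B'
B → B , becomes B' → , B'
Add B' → ε

Resulting grammar:
B → , B B'
B → ) B'
B' → f f B'
B' → , B'
B' → ε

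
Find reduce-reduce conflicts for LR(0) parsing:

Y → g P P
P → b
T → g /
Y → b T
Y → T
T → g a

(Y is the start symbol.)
No reduce-reduce conflicts

A reduce-reduce conflict occurs when an LR(0) state has two complete items [A → α .] and [B → β .] — both call for a reduction, and with no lookahead the parser cannot choose between them.

Augment with Y' → Y and build the canonical LR(0) collection (I0 = CLOSURE({[Y' → . Y]}), then GOTO on every symbol after a dot until no new states appear). It has 12 states:
  I0: { [T → . g /], [T → . g a], [Y → . T], [Y → . b T], [Y → . g P P], [Y' → . Y] }  — shift
  I1: { [Y → T .] }  — reduce
  I2: { [Y' → Y .] }  — accept
  I3: { [T → . g /], [T → . g a], [Y → b . T] }  — shift
  I4: { [P → . b], [T → g . /], [T → g . a], [Y → g . P P] }  — shift
  I5: { [T → g / .] }  — reduce
  I6: { [P → . b], [Y → g P . P] }  — shift
  I7: { [T → g a .] }  — reduce
  I8: { [P → b .] }  — reduce
  I9: { [Y → g P P .] }  — reduce
  I10: { [Y → b T .] }  — reduce
  I11: { [T → g . /], [T → g . a] }  — shift

No state contains more than one complete item.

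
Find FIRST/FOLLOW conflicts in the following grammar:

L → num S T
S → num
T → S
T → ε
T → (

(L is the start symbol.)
No FIRST/FOLLOW conflicts.

Nullable non-terminals: T.
FIRST sets used below: FIRST(S) = { 'num' }

T: nullable alternative(s) T → ε; FOLLOW(T) = { $ }
  T → S: FIRST \ {ε} = { 'num' } — disjoint from FOLLOW(T)
  T → ε: FIRST \ {ε} = { } — this is the only nullable alternative, skip
  T → (: FIRST \ {ε} = { '(' } — disjoint from FOLLOW(T)

L, S have no nullable alternative, so no FIRST/FOLLOW check is needed there.

No FIRST/FOLLOW conflicts found.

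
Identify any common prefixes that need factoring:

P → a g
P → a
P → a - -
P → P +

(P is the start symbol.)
Yes, P has productions with common prefix 'a'

Left-factoring is needed when two productions for the same non-terminal
share a common prefix on the right-hand side.

Productions for P:
  P → a g
  P → a
  P → a - -
  P → P +

Found common prefix 'a' in productions for P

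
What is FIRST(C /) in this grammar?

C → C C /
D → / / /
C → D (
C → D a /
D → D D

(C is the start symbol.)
FIRST sets of the non-terminals involved (from the grammar, by fixed-point iteration):
  FIRST(C) = { '/' }

To compute FIRST(C /), process the symbols left to right:
Symbol C is a non-terminal. Add FIRST(C) \ {ε} = { '/' }
C is not nullable (ε ∉ FIRST(C)), so stop here.
FIRST(C /) = { '/' }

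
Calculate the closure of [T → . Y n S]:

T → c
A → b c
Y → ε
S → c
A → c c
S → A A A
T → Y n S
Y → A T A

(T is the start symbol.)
Start with: [T → . Y n S]
  [T → . Y n S] has the dot before Y: add [Y → .], [Y → . A T A]
  [Y → . A T A] has the dot before A: add [A → . b c], [A → . c c]
No further items can be added.

CLOSURE = { [A → . b c], [A → . c c], [T → . Y n S], [Y → . A T A], [Y → .] }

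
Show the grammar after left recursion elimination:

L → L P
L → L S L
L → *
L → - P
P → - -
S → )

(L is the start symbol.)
L → * L'
L → - P L'
L' → P L'
L' → S L L'
L' → ε
P → - -
S → )

L is directly left-recursive. The standard transformation for
  A → A α₁ | ... | A α_m | β₁ | ... | β_n
is
  A  → β₁ A' | ... | β_n A'
  A' → α₁ A' | ... | α_m A' | ε

L → * becomes L → * L'
L → - P becomes L → - P L'
L → L P becomes L' → P L'
L → L S L becomes L' → S L L'
Add L' → ε

Productions for other non-terminals are unchanged:
  P → - -
  S → )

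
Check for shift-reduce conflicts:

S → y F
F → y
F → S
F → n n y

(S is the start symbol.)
A shift-reduce conflict occurs when an LR(0) state has both:
  - a complete (reduce) item [A → α .] (dot at the end), and
  - a shift item [B → β . c γ] (dot before a terminal).

Augment with S' → S and build the canonical LR(0) collection (I0 = CLOSURE({[S' → . S]}), then GOTO on every symbol after a dot until no new states appear). It has 9 states:
  I0: { [S → . y F], [S' → . S] }  — shift
  I1: { [S' → S .] }  — accept
  I2: { [F → . S], [F → . n n y], [F → . y], [S → . y F], [S → y . F] }  — shift
  I3: { [S → y F .] }  — reduce
  I4: { [F → S .] }  — reduce
  I5: { [F → n . n y] }  — shift
  I6: { [F → . S], [F → . n n y], [F → . y], [F → y .], [S → . y F], [S → y . F] }  — shift, reduce
  I7: { [F → n n . y] }  — shift
  I8: { [F → n n y .] }  — reduce

I6 contains reduce item [F → y .] and shift items [F → . n n y], [F → . y], [S → . y F] — shift-reduce conflict.

Answer: Yes — I6: [F → y .] vs [F → . n n y]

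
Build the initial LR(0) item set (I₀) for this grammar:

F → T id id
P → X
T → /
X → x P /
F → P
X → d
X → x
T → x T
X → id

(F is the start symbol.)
First, augment the grammar with F' → F
I₀ = CLOSURE({ [F' → . F] }):
  [F' → . F] has the dot before F: add [F → . T id id], [F → . P]
  [F → . T id id] has the dot before T: add [T → . /], [T → . x T]
  [F → . P] has the dot before P: add [P → . X]
  [P → . X] has the dot before X: add [X → . x P /], [X → . d], [X → . x], [X → . id]
No further items can be added.

I₀ = { [F → . P], [F → . T id id], [F' → . F], [P → . X], [T → . /], [T → . x T], [X → . d], [X → . id], [X → . x P /], [X → . x] }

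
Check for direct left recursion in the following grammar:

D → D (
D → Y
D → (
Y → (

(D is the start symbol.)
Direct left recursion occurs when N → N α for some non-terminal N (the right-hand side begins with the left-hand side itself).

D → D (: LEFT RECURSIVE (starts with D)
D → Y: starts with Y
D → (: starts with '('
Y → (: starts with '('

The grammar has direct left recursion on: D.

Answer: Yes, D is left-recursive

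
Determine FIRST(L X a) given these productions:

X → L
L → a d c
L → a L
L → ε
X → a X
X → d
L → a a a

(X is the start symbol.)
FIRST sets of the non-terminals involved (from the grammar, by fixed-point iteration):
  FIRST(L) = { 'a', ε }
  FIRST(X) = { 'a', 'd', ε }

To compute FIRST(L X a), process the symbols left to right:
Symbol L is a non-terminal. Add FIRST(L) \ {ε} = { 'a' }
L is nullable (ε ∈ FIRST(L)), continue to the next symbol.
Symbol X is a non-terminal. Add FIRST(X) \ {ε} = { 'a', 'd' }
X is nullable (ε ∈ FIRST(X)), continue to the next symbol.
Symbol a is a terminal. Add 'a' and stop.
FIRST(L X a) = { 'a', 'd' }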